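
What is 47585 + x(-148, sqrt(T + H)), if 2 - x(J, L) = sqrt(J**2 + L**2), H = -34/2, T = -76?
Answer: 47587 - sqrt(21811) ≈ 47439.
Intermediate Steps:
H = -17 (H = -34*1/2 = -17)
x(J, L) = 2 - sqrt(J**2 + L**2)
47585 + x(-148, sqrt(T + H)) = 47585 + (2 - sqrt((-148)**2 + (sqrt(-76 - 17))**2)) = 47585 + (2 - sqrt(21904 + (sqrt(-93))**2)) = 47585 + (2 - sqrt(21904 + (I*sqrt(93))**2)) = 47585 + (2 - sqrt(21904 - 93)) = 47585 + (2 - sqrt(21811)) = 47587 - sqrt(21811)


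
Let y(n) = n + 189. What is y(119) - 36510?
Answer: -36202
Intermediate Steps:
y(n) = 189 + n
y(119) - 36510 = (189 + 119) - 36510 = 308 - 36510 = -36202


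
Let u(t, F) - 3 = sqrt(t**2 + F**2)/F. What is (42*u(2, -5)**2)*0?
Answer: 0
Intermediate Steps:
u(t, F) = 3 + sqrt(F**2 + t**2)/F (u(t, F) = 3 + sqrt(t**2 + F**2)/F = 3 + sqrt(F**2 + t**2)/F)
(42*u(2, -5)**2)*0 = (42*(3 + sqrt((-5)**2 + 2**2)/(-5))**2)*0 = (42*(3 - sqrt(25 + 4)/5)**2)*0 = (42*(3 - sqrt(29)/5)**2)*0 = 0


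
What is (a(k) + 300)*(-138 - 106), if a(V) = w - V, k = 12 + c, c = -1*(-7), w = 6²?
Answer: -77348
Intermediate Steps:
w = 36
c = 7
k = 19 (k = 12 + 7 = 19)
a(V) = 36 - V
(a(k) + 300)*(-138 - 106) = ((36 - 1*19) + 300)*(-138 - 106) = ((36 - 19) + 300)*(-244) = (17 + 300)*(-244) = 317*(-244) = -77348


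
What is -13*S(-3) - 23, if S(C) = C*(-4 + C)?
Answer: -296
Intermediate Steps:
-13*S(-3) - 23 = -(-39)*(-4 - 3) - 23 = -(-39)*(-7) - 23 = -13*21 - 23 = -273 - 23 = -296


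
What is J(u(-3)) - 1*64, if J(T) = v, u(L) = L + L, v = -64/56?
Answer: -456/7 ≈ -65.143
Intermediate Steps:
v = -8/7 (v = -64*1/56 = -8/7 ≈ -1.1429)
u(L) = 2*L
J(T) = -8/7
J(u(-3)) - 1*64 = -8/7 - 1*64 = -8/7 - 64 = -456/7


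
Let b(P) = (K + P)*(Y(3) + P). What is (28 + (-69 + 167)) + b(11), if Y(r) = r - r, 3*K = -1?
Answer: 730/3 ≈ 243.33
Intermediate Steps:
K = -⅓ (K = (⅓)*(-1) = -⅓ ≈ -0.33333)
Y(r) = 0
b(P) = P*(-⅓ + P) (b(P) = (-⅓ + P)*(0 + P) = (-⅓ + P)*P = P*(-⅓ + P))
(28 + (-69 + 167)) + b(11) = (28 + (-69 + 167)) + 11*(-⅓ + 11) = (28 + 98) + 11*(32/3) = 126 + 352/3 = 730/3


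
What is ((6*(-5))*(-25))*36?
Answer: 27000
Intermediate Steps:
((6*(-5))*(-25))*36 = -30*(-25)*36 = 750*36 = 27000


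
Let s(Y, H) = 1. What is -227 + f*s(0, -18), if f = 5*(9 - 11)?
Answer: -237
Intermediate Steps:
f = -10 (f = 5*(-2) = -10)
-227 + f*s(0, -18) = -227 - 10*1 = -227 - 10 = -237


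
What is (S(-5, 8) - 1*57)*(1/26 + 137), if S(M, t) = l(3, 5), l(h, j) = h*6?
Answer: -10689/2 ≈ -5344.5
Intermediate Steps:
l(h, j) = 6*h
S(M, t) = 18 (S(M, t) = 6*3 = 18)
(S(-5, 8) - 1*57)*(1/26 + 137) = (18 - 1*57)*(1/26 + 137) = (18 - 57)*(1/26 + 137) = -39*3563/26 = -10689/2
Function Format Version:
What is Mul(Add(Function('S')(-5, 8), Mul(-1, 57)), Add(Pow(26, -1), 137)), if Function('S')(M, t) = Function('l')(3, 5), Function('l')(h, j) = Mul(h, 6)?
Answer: Rational(-10689, 2) ≈ -5344.5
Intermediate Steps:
Function('l')(h, j) = Mul(6, h)
Function('S')(M, t) = 18 (Function('S')(M, t) = Mul(6, 3) = 18)
Mul(Add(Function('S')(-5, 8), Mul(-1, 57)), Add(Pow(26, -1), 137)) = Mul(Add(18, Mul(-1, 57)), Add(Pow(26, -1), 137)) = Mul(Add(18, -57), Add(Rational(1, 26), 137)) = Mul(-39, Rational(3563, 26)) = Rational(-10689, 2)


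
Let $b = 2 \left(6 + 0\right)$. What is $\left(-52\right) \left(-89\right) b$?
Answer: $55536$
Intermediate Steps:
$b = 12$ ($b = 2 \cdot 6 = 12$)
$\left(-52\right) \left(-89\right) b = \left(-52\right) \left(-89\right) 12 = 4628 \cdot 12 = 55536$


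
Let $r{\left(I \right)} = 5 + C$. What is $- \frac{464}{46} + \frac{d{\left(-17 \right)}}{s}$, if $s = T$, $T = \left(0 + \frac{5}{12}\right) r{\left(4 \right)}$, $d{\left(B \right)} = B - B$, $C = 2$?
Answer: $- \frac{232}{23} \approx -10.087$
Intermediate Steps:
$d{\left(B \right)} = 0$
$r{\left(I \right)} = 7$ ($r{\left(I \right)} = 5 + 2 = 7$)
$T = \frac{35}{12}$ ($T = \left(0 + \frac{5}{12}\right) 7 = \frac{5}{12} \cdot 7 = \frac{35}{12} \approx 2.9167$)
$s = \frac{35}{12} \approx 2.9167$
$- \frac{464}{46} + \frac{d{\left(-17 \right)}}{s} = - \frac{464}{46} + \frac{0}{\frac{35}{12}} = \left(-464\right) \frac{1}{46} + 0 \cdot \frac{12}{35} = - \frac{232}{23} + 0 = - \frac{232}{23}$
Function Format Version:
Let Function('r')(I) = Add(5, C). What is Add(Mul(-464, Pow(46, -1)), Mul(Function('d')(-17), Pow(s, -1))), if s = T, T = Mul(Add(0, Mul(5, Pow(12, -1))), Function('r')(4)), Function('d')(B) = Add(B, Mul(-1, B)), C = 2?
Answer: Rational(-232, 23) ≈ -10.087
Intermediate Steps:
Function('d')(B) = 0
Function('r')(I) = 7 (Function('r')(I) = Add(5, 2) = 7)
T = Rational(35, 12) (T = Mul(Add(0, Mul(5, Pow(12, -1))), 7) = Mul(Add(0, Mul(5, Rational(1, 12))), 7) = Mul(Add(0, Rational(5, 12)), 7) = Mul(Rational(5, 12), 7) = Rational(35, 12) ≈ 2.9167)
s = Rational(35, 12) ≈ 2.9167
Add(Mul(-464, Pow(46, -1)), Mul(Function('d')(-17), Pow(s, -1))) = Add(Mul(-464, Pow(46, -1)), Mul(0, Pow(Rational(35, 12), -1))) = Add(Mul(-464, Rational(1, 46)), Mul(0, Rational(12, 35))) = Add(Rational(-232, 23), 0) = Rational(-232, 23)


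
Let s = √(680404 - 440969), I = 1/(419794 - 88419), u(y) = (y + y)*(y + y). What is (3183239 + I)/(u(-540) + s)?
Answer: 49214886747094656/18033277991089075 - 1054845823626*√239435/450831949777226875 ≈ 2.7280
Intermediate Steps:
u(y) = 4*y² (u(y) = (2*y)*(2*y) = 4*y²)
I = 1/331375 ≈ 3.0177e-6
s = √239435 ≈ 489.32
(3183239 + I)/(u(-540) + s) = (3183239 + 1/331375)/(4*(-540)² + √239435) = 1054845823626/(331375*(4*291600 + √239435)) = 1054845823626/(331375*(1166400 + √239435))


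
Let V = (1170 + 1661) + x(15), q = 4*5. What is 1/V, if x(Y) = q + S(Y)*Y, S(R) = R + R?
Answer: 1/3301 ≈ 0.00030294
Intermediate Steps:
S(R) = 2*R
q = 20
x(Y) = 20 + 2*Y² (x(Y) = 20 + (2*Y)*Y = 20 + 2*Y²)
V = 3301 (V = (1170 + 1661) + (20 + 2*15²) = 2831 + (20 + 2*225) = 2831 + (20 + 450) = 2831 + 470 = 3301)
1/V = 1/3301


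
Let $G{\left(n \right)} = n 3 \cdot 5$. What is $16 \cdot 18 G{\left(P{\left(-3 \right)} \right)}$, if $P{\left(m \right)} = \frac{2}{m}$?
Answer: $-2880$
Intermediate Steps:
$G{\left(n \right)} = 15 n$ ($G{\left(n \right)} = 3 n 5 = 15 n$)
$16 \cdot 18 G{\left(P{\left(-3 \right)} \right)} = 16 \cdot 18 \cdot 15 \frac{2}{-3} = 288 \cdot 15 \cdot 2 \left(- \frac{1}{3}\right) = 288 \cdot 15 \left(- \frac{2}{3}\right) = 288 \left(-10\right) = -2880$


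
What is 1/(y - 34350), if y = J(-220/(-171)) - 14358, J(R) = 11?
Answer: -1/48697 ≈ -2.0535e-5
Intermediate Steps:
y = -14347 (y = 11 - 14358 = -14347)
1/(y - 34350) = 1/(-14347 - 34350) = 1/(-48697) = -1/48697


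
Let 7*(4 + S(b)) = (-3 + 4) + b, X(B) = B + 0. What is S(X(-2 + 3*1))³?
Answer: -17576/343 ≈ -51.242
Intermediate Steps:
X(B) = B
S(b) = -27/7 + b/7 (S(b) = -4 + ((-3 + 4) + b)/7 = -4 + (1 + b)/7 = -4 + (⅐ + b/7) = -27/7 + b/7)
S(X(-2 + 3*1))³ = (-27/7 + (-2 + 3*1)/7)³ = (-27/7 + (-2 + 3)/7)³ = (-27/7 + (⅐)*1)³ = (-27/7 + ⅐)³ = (-26/7)³ = -17576/343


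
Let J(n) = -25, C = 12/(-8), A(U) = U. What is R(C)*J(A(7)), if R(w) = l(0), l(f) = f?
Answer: 0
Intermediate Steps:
C = -3/2 (C = 12*(-1/8) = -3/2 ≈ -1.5000)
R(w) = 0
R(C)*J(A(7)) = 0*(-25) = 0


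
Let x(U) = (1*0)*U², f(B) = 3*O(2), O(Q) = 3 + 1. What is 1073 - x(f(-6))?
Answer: 1073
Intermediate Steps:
O(Q) = 4
f(B) = 12 (f(B) = 3*4 = 12)
x(U) = 0 (x(U) = 0*U² = 0)
1073 - x(f(-6)) = 1073 - 1*0 = 1073 + 0 = 1073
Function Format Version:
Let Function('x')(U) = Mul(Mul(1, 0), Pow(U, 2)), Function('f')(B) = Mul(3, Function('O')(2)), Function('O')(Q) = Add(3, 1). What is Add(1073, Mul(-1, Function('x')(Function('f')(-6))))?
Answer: 1073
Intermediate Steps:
Function('O')(Q) = 4
Function('f')(B) = 12 (Function('f')(B) = Mul(3, 4) = 12)
Function('x')(U) = 0 (Function('x')(U) = Mul(0, Pow(U, 2)) = 0)
Add(1073, Mul(-1, Function('x')(Function('f')(-6)))) = Add(1073, Mul(-1, 0)) = Add(1073, 0) = 1073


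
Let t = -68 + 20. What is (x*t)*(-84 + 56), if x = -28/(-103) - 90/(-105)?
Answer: 156288/103 ≈ 1517.4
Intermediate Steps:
t = -48
x = 814/721 (x = -28*(-1/103) - 90*(-1/105) = 28/103 + 6/7 = 814/721 ≈ 1.1290)
(x*t)*(-84 + 56) = ((814/721)*(-48))*(-84 + 56) = -39072/721*(-28) = 156288/103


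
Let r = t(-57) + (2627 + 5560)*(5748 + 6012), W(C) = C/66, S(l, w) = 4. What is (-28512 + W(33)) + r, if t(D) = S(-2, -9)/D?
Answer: 10972569361/114 ≈ 9.6251e+7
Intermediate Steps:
W(C) = C/66 (W(C) = C*(1/66) = C/66)
t(D) = 4/D
r = 5487909836/57 (r = 4/(-57) + (2627 + 5560)*(5748 + 6012) = 4*(-1/57) + 8187*11760 = -4/57 + 96279120 = 5487909836/57 ≈ 9.6279e+7)
(-28512 + W(33)) + r = (-28512 + (1/66)*33) + 5487909836/57 = (-28512 + ½) + 5487909836/57 = -57023/2 + 5487909836/57 = 10972569361/114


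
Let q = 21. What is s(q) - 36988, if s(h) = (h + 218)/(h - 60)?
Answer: -1442771/39 ≈ -36994.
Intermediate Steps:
s(h) = (218 + h)/(-60 + h)
s(q) - 36988 = (218 + 21)/(-60 + 21) - 36988 = 239/(-39) - 36988 = -1/39*239 - 36988 = -239/39 - 36988 = -1442771/39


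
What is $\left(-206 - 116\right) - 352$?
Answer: $-674$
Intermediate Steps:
$\left(-206 - 116\right) - 352 = -322 - 352 = -674$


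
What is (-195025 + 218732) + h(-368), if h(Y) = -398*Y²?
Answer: -53875045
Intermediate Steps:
(-195025 + 218732) + h(-368) = (-195025 + 218732) - 398*(-368)² = 23707 - 398*135424 = 23707 - 53898752 = -53875045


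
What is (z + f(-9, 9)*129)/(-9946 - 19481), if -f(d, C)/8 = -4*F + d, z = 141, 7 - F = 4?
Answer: -7271/9809 ≈ -0.74126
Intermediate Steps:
F = 3 (F = 7 - 1*4 = 7 - 4 = 3)
f(d, C) = 96 - 8*d (f(d, C) = -8*(-4*3 + d) = -8*(-12 + d) = 96 - 8*d)
(z + f(-9, 9)*129)/(-9946 - 19481) = (141 + (96 - 8*(-9))*129)/(-9946 - 19481) = (141 + (96 + 72)*129)/(-29427) = (141 + 168*129)*(-1/29427) = (141 + 21672)*(-1/29427) = 21813*(-1/29427) = -7271/9809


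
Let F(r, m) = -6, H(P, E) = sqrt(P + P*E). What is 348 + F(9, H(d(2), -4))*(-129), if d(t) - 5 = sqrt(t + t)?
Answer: 1122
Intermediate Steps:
d(t) = 5 + sqrt(2)*sqrt(t) (d(t) = 5 + sqrt(t + t) = 5 + sqrt(2*t) = 5 + sqrt(2)*sqrt(t))
H(P, E) = sqrt(P + E*P)
348 + F(9, H(d(2), -4))*(-129) = 348 - 6*(-129) = 348 + 774 = 1122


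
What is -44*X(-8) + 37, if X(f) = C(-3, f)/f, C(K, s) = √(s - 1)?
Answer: 37 + 33*I/2 ≈ 37.0 + 16.5*I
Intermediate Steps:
C(K, s) = √(-1 + s)
X(f) = √(-1 + f)/f
-44*X(-8) + 37 = -44*√(-1 - 8)/(-8) + 37 = -(-11)*√(-9)/2 + 37 = -(-11)*3*I/2 + 37 = -(-33)*I/2 + 37 = 33*I/2 + 37 = 37 + 33*I/2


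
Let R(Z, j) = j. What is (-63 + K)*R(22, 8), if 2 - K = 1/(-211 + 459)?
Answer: -15129/31 ≈ -488.03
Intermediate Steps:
K = 495/248 (K = 2 - 1/(-211 + 459) = 2 - 1/248 = 495/248 ≈ 1.9960)
(-63 + K)*R(22, 8) = (-63 + 495/248)*8 = -15129/248*8 = -15129/31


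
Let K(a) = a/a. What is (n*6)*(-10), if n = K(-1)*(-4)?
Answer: 240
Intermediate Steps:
K(a) = 1
n = -4 (n = 1*(-4) = -4)
(n*6)*(-10) = -4*6*(-10) = -24*(-10) = 240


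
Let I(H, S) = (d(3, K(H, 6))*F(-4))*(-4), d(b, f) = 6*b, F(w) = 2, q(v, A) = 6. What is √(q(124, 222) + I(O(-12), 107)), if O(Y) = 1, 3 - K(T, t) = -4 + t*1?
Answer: I*√138 ≈ 11.747*I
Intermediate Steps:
K(T, t) = 7 - t (K(T, t) = 3 - (-4 + t*1) = 3 - (-4 + t) = 3 + (4 - t) = 7 - t)
I(H, S) = -144 (I(H, S) = ((6*3)*2)*(-4) = (18*2)*(-4) = 36*(-4) = -144)
√(q(124, 222) + I(O(-12), 107)) = √(6 - 144) = √(-138) = I*√138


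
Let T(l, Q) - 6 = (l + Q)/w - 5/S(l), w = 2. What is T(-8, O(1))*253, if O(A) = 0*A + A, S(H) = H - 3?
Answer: 1495/2 ≈ 747.50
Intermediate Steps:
S(H) = -3 + H
O(A) = A (O(A) = 0 + A = A)
T(l, Q) = 6 + Q/2 + l/2 - 5/(-3 + l) (T(l, Q) = 6 + ((l + Q)/2 - 5/(-3 + l)) = 6 + ((Q + l)*(½) - 5/(-3 + l)) = 6 + ((Q/2 + l/2) - 5/(-3 + l)) = 6 + (Q/2 + l/2 - 5/(-3 + l)) = 6 + Q/2 + l/2 - 5/(-3 + l))
T(-8, O(1))*253 = ((-10 + (-3 - 8)*(12 + 1 - 8))/(2*(-3 - 8)))*253 = ((½)*(-10 - 11*5)/(-11))*253 = ((½)*(-1/11)*(-10 - 55))*253 = ((½)*(-1/11)*(-65))*253 = (65/22)*253 = 1495/2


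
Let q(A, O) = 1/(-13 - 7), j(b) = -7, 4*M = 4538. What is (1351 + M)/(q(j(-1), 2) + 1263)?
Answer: 49710/25259 ≈ 1.9680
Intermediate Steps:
M = 2269/2 (M = (¼)*4538 = 2269/2 ≈ 1134.5)
q(A, O) = -1/20 (q(A, O) = 1/(-20) = -1/20)
(1351 + M)/(q(j(-1), 2) + 1263) = (1351 + 2269/2)/(-1/20 + 1263) = 4971/(2*(25259/20)) = (4971/2)*(20/25259) = 49710/25259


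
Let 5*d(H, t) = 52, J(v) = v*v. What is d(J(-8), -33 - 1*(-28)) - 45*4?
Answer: -848/5 ≈ -169.60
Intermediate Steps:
J(v) = v²
d(H, t) = 52/5 (d(H, t) = (⅕)*52 = 52/5)
d(J(-8), -33 - 1*(-28)) - 45*4 = 52/5 - 45*4 = 52/5 - 180 = -848/5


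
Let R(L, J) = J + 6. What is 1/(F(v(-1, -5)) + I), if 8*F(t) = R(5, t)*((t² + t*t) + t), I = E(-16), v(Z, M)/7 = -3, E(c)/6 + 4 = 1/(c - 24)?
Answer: -40/65541 ≈ -0.00061030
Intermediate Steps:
E(c) = -24 + 6/(-24 + c) (E(c) = -24 + 6/(c - 24) = -24 + 6/(-24 + c))
v(Z, M) = -21 (v(Z, M) = 7*(-3) = -21)
I = -483/20 (I = 6*(97 - 4*(-16))/(-24 - 16) = 6*(97 + 64)/(-40) = 6*(-1/40)*161 = -483/20 ≈ -24.150)
R(L, J) = 6 + J
F(t) = (6 + t)*(t + 2*t²)/8 (F(t) = ((6 + t)*((t² + t*t) + t))/8 = ((6 + t)*((t² + t²) + t))/8 = ((6 + t)*(2*t² + t))/8 = ((6 + t)*(t + 2*t²))/8 = (6 + t)*(t + 2*t²)/8)
1/(F(v(-1, -5)) + I) = 1/((⅛)*(-21)*(1 + 2*(-21))*(6 - 21) - 483/20) = 1/((⅛)*(-21)*(1 - 42)*(-15) - 483/20) = 1/((⅛)*(-21)*(-41)*(-15) - 483/20) = 1/(-12915/8 - 483/20) = 1/(-65541/40) = -40/65541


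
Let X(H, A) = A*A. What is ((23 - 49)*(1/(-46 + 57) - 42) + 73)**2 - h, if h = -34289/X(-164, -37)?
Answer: 223915764218/165649 ≈ 1.3517e+6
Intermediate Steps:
X(H, A) = A**2
h = -34289/1369 (h = -34289/((-37)**2) = -34289/1369 ≈ -25.047)
((23 - 49)*(1/(-46 + 57) - 42) + 73)**2 - h = ((23 - 49)*(1/(-46 + 57) - 42) + 73)**2 - 1*(-34289/1369) = (-26*(1/11 - 42) + 73)**2 + 34289/1369 = (-26*(-461/11) + 73)**2 + 34289/1369 = (11986/11 + 73)**2 + 34289/1369 = (12789/11)**2 + 34289/1369 = 163558521/121 + 34289/1369 = 223915764218/165649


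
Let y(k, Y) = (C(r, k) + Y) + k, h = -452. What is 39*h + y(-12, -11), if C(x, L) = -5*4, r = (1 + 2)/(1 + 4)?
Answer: -17671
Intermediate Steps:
r = 3/5 ≈ 0.60000
C(x, L) = -20
y(k, Y) = -20 + Y + k (y(k, Y) = (-20 + Y) + k = -20 + Y + k)
39*h + y(-12, -11) = 39*(-452) + (-20 - 11 - 12) = -17628 - 43 = -17671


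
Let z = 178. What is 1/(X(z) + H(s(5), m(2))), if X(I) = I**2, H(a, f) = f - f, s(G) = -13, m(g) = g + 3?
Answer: 1/31684 ≈ 3.1562e-5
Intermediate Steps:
m(g) = 3 + g
H(a, f) = 0
1/(X(z) + H(s(5), m(2))) = 1/(178**2 + 0) = 1/(31684 + 0) = 1/31684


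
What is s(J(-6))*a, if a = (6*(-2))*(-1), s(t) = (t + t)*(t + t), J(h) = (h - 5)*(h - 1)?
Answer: 284592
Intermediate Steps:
J(h) = (-1 + h)*(-5 + h) (J(h) = (-5 + h)*(-1 + h) = (-1 + h)*(-5 + h))
s(t) = 4*t² (s(t) = (2*t)*(2*t) = 4*t²)
a = 12 (a = -12*(-1) = 12)
s(J(-6))*a = (4*(5 + (-6)² - 6*(-6))²)*12 = (4*(5 + 36 + 36)²)*12 = (4*77²)*12 = (4*5929)*12 = 23716*12 = 284592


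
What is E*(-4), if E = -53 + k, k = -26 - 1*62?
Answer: 564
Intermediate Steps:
k = -88 (k = -26 - 62 = -88)
E = -141 (E = -53 - 88 = -141)
E*(-4) = -141*(-4) = 564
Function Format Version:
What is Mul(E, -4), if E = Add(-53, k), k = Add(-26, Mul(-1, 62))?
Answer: 564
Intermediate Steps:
k = -88 (k = Add(-26, -62) = -88)
E = -141 (E = Add(-53, -88) = -141)
Mul(E, -4) = Mul(-141, -4) = 564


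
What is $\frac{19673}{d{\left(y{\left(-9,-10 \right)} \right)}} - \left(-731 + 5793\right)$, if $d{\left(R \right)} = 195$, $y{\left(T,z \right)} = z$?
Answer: $- \frac{967417}{195} \approx -4961.1$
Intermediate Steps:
$\frac{19673}{d{\left(y{\left(-9,-10 \right)} \right)}} - \left(-731 + 5793\right) = \frac{19673}{195} - \left(-731 + 5793\right) = 19673 \cdot \frac{1}{195} - 5062 = \frac{19673}{195} - 5062 = - \frac{967417}{195}$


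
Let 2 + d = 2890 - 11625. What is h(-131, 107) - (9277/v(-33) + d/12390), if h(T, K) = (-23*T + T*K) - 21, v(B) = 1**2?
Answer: -251533043/12390 ≈ -20301.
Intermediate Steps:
d = -8737 (d = -2 + (2890 - 11625) = -2 - 8735 = -8737)
v(B) = 1
h(T, K) = -21 - 23*T + K*T (h(T, K) = (-23*T + K*T) - 21 = -21 - 23*T + K*T)
h(-131, 107) - (9277/v(-33) + d/12390) = (-21 - 23*(-131) + 107*(-131)) - (9277/1 - 8737/12390) = (-21 + 3013 - 14017) - (9277*1 - 8737*1/12390) = -11025 - (9277 - 8737/12390) = -11025 - 1*114933293/12390 = -11025 - 114933293/12390 = -251533043/12390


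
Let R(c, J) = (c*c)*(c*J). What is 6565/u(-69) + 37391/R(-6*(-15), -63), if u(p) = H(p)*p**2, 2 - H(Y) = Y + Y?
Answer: 219514411/24295383000 ≈ 0.0090352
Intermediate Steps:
R(c, J) = J*c**3 (R(c, J) = c**2*(J*c) = J*c**3)
H(Y) = 2 - 2*Y (H(Y) = 2 - (Y + Y) = 2 - 2*Y)
u(p) = p**2*(2 - 2*p) (u(p) = (2 - 2*p)*p**2 = p**2*(2 - 2*p))
6565/u(-69) + 37391/R(-6*(-15), -63) = 6565/((2*(-69)**2*(1 - 1*(-69)))) + 37391/((-63*(-6*(-15))**3)) = 6565/((2*4761*(1 + 69))) + 37391/((-63*90**3)) = 6565/((2*4761*70)) + 37391/((-63*729000)) = 6565/666540 + 37391/(-45927000) = 6565*(1/666540) + 37391*(-1/45927000) = 1313/133308 - 37391/45927000 = 219514411/24295383000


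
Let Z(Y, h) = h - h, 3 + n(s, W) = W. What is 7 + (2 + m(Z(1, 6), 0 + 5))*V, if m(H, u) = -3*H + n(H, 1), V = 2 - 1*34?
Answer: 7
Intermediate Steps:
V = -32 (V = 2 - 34 = -32)
n(s, W) = -3 + W
Z(Y, h) = 0
m(H, u) = -2 - 3*H (m(H, u) = -3*H + (-3 + 1) = -3*H - 2 = -2 - 3*H)
7 + (2 + m(Z(1, 6), 0 + 5))*V = 7 + (2 + (-2 - 3*0))*(-32) = 7 + (2 + (-2 + 0))*(-32) = 7 + (2 - 2)*(-32) = 7 + 0*(-32) = 7 + 0 = 7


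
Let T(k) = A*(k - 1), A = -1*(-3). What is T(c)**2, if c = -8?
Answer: 729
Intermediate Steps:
A = 3
T(k) = -3 + 3*k (T(k) = 3*(k - 1) = 3*(-1 + k) = -3 + 3*k)
T(c)**2 = (-3 + 3*(-8))**2 = (-3 - 24)**2 = (-27)**2 = 729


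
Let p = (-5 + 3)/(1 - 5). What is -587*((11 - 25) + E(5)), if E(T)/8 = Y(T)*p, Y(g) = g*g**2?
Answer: -285282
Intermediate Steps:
Y(g) = g**3
p = 1/2 (p = -2/(-4) = -2*(-1/4) = 1/2 ≈ 0.50000)
E(T) = 4*T**3 (E(T) = 8*(T**3*(1/2)) = 8*(T**3/2) = 4*T**3)
-587*((11 - 25) + E(5)) = -587*((11 - 25) + 4*5**3) = -587*(-14 + 4*125) = -587*(-14 + 500) = -587*486 = -285282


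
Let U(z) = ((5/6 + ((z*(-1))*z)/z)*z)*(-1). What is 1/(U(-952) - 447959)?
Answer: 3/1377415 ≈ 2.1780e-6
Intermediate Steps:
U(z) = -z*(⅚ - z) (U(z) = ((5*(⅙) + ((-z)*z)/z)*z)*(-1) = ((⅚ + (-z²)/z)*z)*(-1) = ((⅚ - z)*z)*(-1) = (z*(⅚ - z))*(-1) = -z*(⅚ - z))
1/(U(-952) - 447959) = 1/((⅙)*(-952)*(-5 + 6*(-952)) - 447959) = 1/((⅙)*(-952)*(-5 - 5712) - 447959) = 1/((⅙)*(-952)*(-5717) - 447959) = 1/(2721292/3 - 447959) = 1/(1377415/3) = 3/1377415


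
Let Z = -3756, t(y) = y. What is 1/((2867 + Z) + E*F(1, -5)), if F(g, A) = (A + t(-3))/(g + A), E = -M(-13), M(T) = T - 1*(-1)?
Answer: -1/865 ≈ -0.0011561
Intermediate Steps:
M(T) = 1 + T (M(T) = T + 1 = 1 + T)
E = 12 (E = -(1 - 13) = -1*(-12) = 12)
F(g, A) = (-3 + A)/(A + g) (F(g, A) = (A - 3)/(g + A) = (-3 + A)/(A + g))
1/((2867 + Z) + E*F(1, -5)) = 1/((2867 - 3756) + 12*((-3 - 5)/(-5 + 1))) = 1/(-889 + 12*(-8/(-4))) = 1/(-889 + 12*(-¼*(-8))) = 1/(-889 + 12*2) = 1/(-889 + 24) = 1/(-865) = -1/865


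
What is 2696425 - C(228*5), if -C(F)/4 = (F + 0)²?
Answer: 7894825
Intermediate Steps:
C(F) = -4*F² (C(F) = -4*(F + 0)² = -4*F²)
2696425 - C(228*5) = 2696425 - (-4)*(228*5)² = 2696425 - (-4)*1140² = 2696425 - (-4)*1299600 = 2696425 - 1*(-5198400) = 2696425 + 5198400 = 7894825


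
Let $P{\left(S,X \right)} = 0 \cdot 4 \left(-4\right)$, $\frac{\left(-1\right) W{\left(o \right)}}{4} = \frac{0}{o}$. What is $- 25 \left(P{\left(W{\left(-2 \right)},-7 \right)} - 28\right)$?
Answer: $700$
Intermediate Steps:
$W{\left(o \right)} = 0$ ($W{\left(o \right)} = - 4 \frac{0}{o} = \left(-4\right) 0 = 0$)
$P{\left(S,X \right)} = 0$ ($P{\left(S,X \right)} = 0 \left(-4\right) = 0$)
$- 25 \left(P{\left(W{\left(-2 \right)},-7 \right)} - 28\right) = - 25 \left(0 - 28\right) = \left(-25\right) \left(-28\right) = 700$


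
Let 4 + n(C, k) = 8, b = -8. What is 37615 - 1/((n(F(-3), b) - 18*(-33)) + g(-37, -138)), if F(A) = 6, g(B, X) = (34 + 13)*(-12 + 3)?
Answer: 6582624/175 ≈ 37615.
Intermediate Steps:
g(B, X) = -423 (g(B, X) = 47*(-9) = -423)
n(C, k) = 4 (n(C, k) = -4 + 8 = 4)
37615 - 1/((n(F(-3), b) - 18*(-33)) + g(-37, -138)) = 37615 - 1/((4 - 18*(-33)) - 423) = 37615 - 1/((4 + 594) - 423) = 37615 - 1/(598 - 423) = 37615 - 1/175 = 6582624/175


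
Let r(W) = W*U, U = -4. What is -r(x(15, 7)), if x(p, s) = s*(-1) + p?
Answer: 32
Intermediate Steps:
x(p, s) = p - s (x(p, s) = -s + p = p - s)
r(W) = -4*W (r(W) = W*(-4) = -4*W)
-r(x(15, 7)) = -(-4)*(15 - 1*7) = -(-4)*(15 - 7) = -(-4)*8 = -1*(-32) = 32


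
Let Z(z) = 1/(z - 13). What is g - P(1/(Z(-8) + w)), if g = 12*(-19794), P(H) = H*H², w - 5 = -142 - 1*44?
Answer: -13054226675087763/54958685608 ≈ -2.3753e+5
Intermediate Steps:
w = -181 (w = 5 + (-142 - 1*44) = 5 + (-142 - 44) = 5 - 186 = -181)
Z(z) = 1/(-13 + z)
P(H) = H³
g = -237528
g - P(1/(Z(-8) + w)) = -237528 - (1/(1/(-13 - 8) - 181))³ = -237528 - (1/(1/(-21) - 181))³ = -237528 - (1/(-1/21 - 181))³ = -237528 - (1/(-3802/21))³ = -237528 - (-21/3802)³ = -237528 - 1*(-9261/54958685608) = -237528 + 9261/54958685608 = -13054226675087763/54958685608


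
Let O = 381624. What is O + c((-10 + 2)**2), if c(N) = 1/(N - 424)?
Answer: 137384639/360 ≈ 3.8162e+5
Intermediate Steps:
c(N) = 1/(-424 + N)
O + c((-10 + 2)**2) = 381624 + 1/(-424 + (-10 + 2)**2) = 381624 + 1/(-424 + (-8)**2) = 381624 + 1/(-424 + 64) = 381624 + 1/(-360) = 381624 - 1/360 = 137384639/360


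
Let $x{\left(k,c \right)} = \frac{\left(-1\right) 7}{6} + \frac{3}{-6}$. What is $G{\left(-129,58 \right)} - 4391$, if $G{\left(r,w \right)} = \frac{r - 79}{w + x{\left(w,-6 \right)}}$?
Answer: $- \frac{57131}{13} \approx -4394.7$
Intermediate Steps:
$x{\left(k,c \right)} = - \frac{5}{3}$ ($x{\left(k,c \right)} = \left(-7\right) \frac{1}{6} + 3 \left(- \frac{1}{6}\right) = - \frac{7}{6} - \frac{1}{2} = - \frac{5}{3}$)
$G{\left(r,w \right)} = \frac{-79 + r}{- \frac{5}{3} + w}$ ($G{\left(r,w \right)} = \frac{r - 79}{w - \frac{5}{3}} = \frac{-79 + r}{- \frac{5}{3} + w}$)
$G{\left(-129,58 \right)} - 4391 = \frac{3 \left(-79 - 129\right)}{-5 + 3 \cdot 58} - 4391 = 3 \frac{1}{-5 + 174} \left(-208\right) - 4391 = 3 \cdot \frac{1}{169} \left(-208\right) - 4391 = - \frac{48}{13} - 4391 = - \frac{57131}{13}$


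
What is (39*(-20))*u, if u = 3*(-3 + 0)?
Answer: 7020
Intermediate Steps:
u = -9 (u = 3*(-3) = -9)
(39*(-20))*u = (39*(-20))*(-9) = -780*(-9) = 7020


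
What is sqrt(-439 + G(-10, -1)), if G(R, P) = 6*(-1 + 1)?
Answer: I*sqrt(439) ≈ 20.952*I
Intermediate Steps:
G(R, P) = 0 (G(R, P) = 6*0 = 0)
sqrt(-439 + G(-10, -1)) = sqrt(-439 + 0) = sqrt(-439) = I*sqrt(439)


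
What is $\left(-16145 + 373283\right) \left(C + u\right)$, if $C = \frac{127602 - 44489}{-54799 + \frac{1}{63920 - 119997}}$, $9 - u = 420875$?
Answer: $- \frac{230945167535056216965}{1536481762} \approx -1.5031 \cdot 10^{11}$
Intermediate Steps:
$u = -420866$ ($u = 9 - 420875 = -420866$)
$C = - \frac{4660727701}{3072963524}$ ($C = \frac{83113}{-54799 + \frac{1}{-56077}} = \frac{83113}{-54799 - \frac{1}{56077}} = \frac{83113}{- \frac{3072963524}{56077}} = 83113 \left(- \frac{56077}{3072963524}\right) = - \frac{4660727701}{3072963524} \approx -1.5167$)
$\left(-16145 + 373283\right) \left(C + u\right) = \left(-16145 + 373283\right) \left(- \frac{4660727701}{3072963524} - 420866\right) = 357138 \left(- \frac{1293310527219485}{3072963524}\right) = - \frac{230945167535056216965}{1536481762}$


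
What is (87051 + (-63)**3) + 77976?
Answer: -85020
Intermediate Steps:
(87051 + (-63)**3) + 77976 = (87051 - 250047) + 77976 = -162996 + 77976 = -85020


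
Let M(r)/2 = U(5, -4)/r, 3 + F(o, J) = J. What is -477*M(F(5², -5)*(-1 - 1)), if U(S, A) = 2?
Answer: -477/4 ≈ -119.25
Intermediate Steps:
F(o, J) = -3 + J
M(r) = 4/r (M(r) = 2*(2/r) = 4/r)
-477*M(F(5², -5)*(-1 - 1)) = -1908/((-3 - 5)*(-1 - 1)) = -1908/((-8*(-2))) = -1908/16 = -477*¼ = -477/4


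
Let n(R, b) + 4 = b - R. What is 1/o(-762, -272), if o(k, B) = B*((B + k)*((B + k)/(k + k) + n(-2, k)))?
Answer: -381/81794090224 ≈ -4.6580e-9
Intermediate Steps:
n(R, b) = -4 + b - R (n(R, b) = -4 + (b - R) = -4 + b - R)
o(k, B) = B*(B + k)*(-2 + k + (B + k)/(2*k)) (o(k, B) = B*((B + k)*((B + k)/(k + k) + (-4 + k - 1*(-2)))) = B*((B + k)*((B + k)/((2*k)) + (-4 + k + 2))) = B*((B + k)*((B + k)*(1/(2*k)) + (-2 + k))) = B*((B + k)*((B + k)/(2*k) + (-2 + k))) = B*((B + k)*(-2 + k + (B + k)/(2*k))) = B*(B + k)*(-2 + k + (B + k)/(2*k)))
1/o(-762, -272) = 1/(-1*(-272)² - 272*(-762)² - 762*(-272)² + (½)*(-272)³/(-762) - 3/2*(-272)*(-762)) = 1/(-1*73984 - 272*580644 - 762*73984 + (½)*(-20123648)*(-1/762) - 310896) = 1/(-73984 - 157935168 - 56375808 + 5030912/381 - 310896) = 1/(-81794090224/381) = -381/81794090224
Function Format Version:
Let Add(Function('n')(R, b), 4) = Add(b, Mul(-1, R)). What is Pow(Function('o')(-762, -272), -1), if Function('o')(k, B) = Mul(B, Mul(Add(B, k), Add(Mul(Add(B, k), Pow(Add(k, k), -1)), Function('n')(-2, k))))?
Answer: Rational(-381, 81794090224) ≈ -4.6580e-9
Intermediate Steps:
Function('n')(R, b) = Add(-4, b, Mul(-1, R)) (Function('n')(R, b) = Add(-4, Add(b, Mul(-1, R))) = Add(-4, b, Mul(-1, R)))
Function('o')(k, B) = Mul(B, Add(B, k), Add(-2, k, Mul(Rational(1, 2), Pow(k, -1), Add(B, k)))) (Function('o')(k, B) = Mul(B, Mul(Add(B, k), Add(Mul(Add(B, k), Pow(Add(k, k), -1)), Add(-4, k, Mul(-1, -2))))) = Mul(B, Mul(Add(B, k), Add(Mul(Add(B, k), Pow(Mul(2, k), -1)), Add(-4, k, 2)))) = Mul(B, Mul(Add(B, k), Add(Mul(Add(B, k), Mul(Rational(1, 2), Pow(k, -1))), Add(-2, k)))) = Mul(B, Mul(Add(B, k), Add(Mul(Rational(1, 2), Pow(k, -1), Add(B, k)), Add(-2, k)))) = Mul(B, Mul(Add(B, k), Add(-2, k, Mul(Rational(1, 2), Pow(k, -1), Add(B, k))))) = Mul(B, Add(B, k), Add(-2, k, Mul(Rational(1, 2), Pow(k, -1), Add(B, k)))))
Pow(Function('o')(-762, -272), -1) = Pow(Add(Mul(-1, Pow(-272, 2)), Mul(-272, Pow(-762, 2)), Mul(-762, Pow(-272, 2)), Mul(Rational(1, 2), Pow(-272, 3), Pow(-762, -1)), Mul(Rational(-3, 2), -272, -762)), -1) = Pow(Add(Mul(-1, 73984), Mul(-272, 580644), Mul(-762, 73984), Mul(Rational(1, 2), -20123648, Rational(-1, 762)), -310896), -1) = Pow(Add(-73984, -157935168, -56375808, Rational(5030912, 381), -310896), -1) = Pow(Rational(-81794090224, 381), -1) = Rational(-381, 81794090224)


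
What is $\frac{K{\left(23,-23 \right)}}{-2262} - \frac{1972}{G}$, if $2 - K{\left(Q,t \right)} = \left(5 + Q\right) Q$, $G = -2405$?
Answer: $\frac{76983}{69745} \approx 1.1038$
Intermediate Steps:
$K{\left(Q,t \right)} = 2 - Q \left(5 + Q\right)$ ($K{\left(Q,t \right)} = 2 - \left(5 + Q\right) Q = 2 - Q \left(5 + Q\right)$)
$\frac{K{\left(23,-23 \right)}}{-2262} - \frac{1972}{G} = \frac{2 - 23^{2} - 115}{-2262} - \frac{1972}{-2405} = \left(2 - 529 - 115\right) \left(- \frac{1}{2262}\right) - - \frac{1972}{2405} = \left(2 - 529 - 115\right) \left(- \frac{1}{2262}\right) + \frac{1972}{2405} = \left(-642\right) \left(- \frac{1}{2262}\right) + \frac{1972}{2405} = \frac{107}{377} + \frac{1972}{2405} = \frac{76983}{69745}$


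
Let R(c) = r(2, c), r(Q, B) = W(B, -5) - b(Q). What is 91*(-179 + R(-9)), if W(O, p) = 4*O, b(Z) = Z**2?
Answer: -19929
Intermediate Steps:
r(Q, B) = -Q**2 + 4*B (r(Q, B) = 4*B - Q**2 = -Q**2 + 4*B)
R(c) = -4 + 4*c (R(c) = -1*2**2 + 4*c = -1*4 + 4*c = -4 + 4*c)
91*(-179 + R(-9)) = 91*(-179 + (-4 + 4*(-9))) = 91*(-179 + (-4 - 36)) = 91*(-179 - 40) = 91*(-219) = -19929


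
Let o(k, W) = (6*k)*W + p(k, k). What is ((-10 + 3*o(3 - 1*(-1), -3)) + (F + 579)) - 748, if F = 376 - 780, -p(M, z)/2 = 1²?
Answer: -805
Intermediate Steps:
p(M, z) = -2 (p(M, z) = -2*1² = -2*1 = -2)
F = -404
o(k, W) = -2 + 6*W*k (o(k, W) = (6*k)*W - 2 = 6*W*k - 2 = -2 + 6*W*k)
((-10 + 3*o(3 - 1*(-1), -3)) + (F + 579)) - 748 = ((-10 + 3*(-2 + 6*(-3)*(3 - 1*(-1)))) + (-404 + 579)) - 748 = ((-10 + 3*(-2 + 6*(-3)*(3 + 1))) + 175) - 748 = ((-10 + 3*(-2 + 6*(-3)*4)) + 175) - 748 = ((-10 + 3*(-2 - 72)) + 175) - 748 = ((-10 + 3*(-74)) + 175) - 748 = ((-10 - 222) + 175) - 748 = (-232 + 175) - 748 = -57 - 748 = -805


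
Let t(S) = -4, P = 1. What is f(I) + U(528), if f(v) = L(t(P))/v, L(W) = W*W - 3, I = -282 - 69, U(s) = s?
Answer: 14255/27 ≈ 527.96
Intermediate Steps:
I = -351
L(W) = -3 + W² (L(W) = W² - 3 = -3 + W²)
f(v) = 13/v (f(v) = (-3 + (-4)²)/v = (-3 + 16)/v = 13/v)
f(I) + U(528) = 13/(-351) + 528 = 13*(-1/351) + 528 = -1/27 + 528 = 14255/27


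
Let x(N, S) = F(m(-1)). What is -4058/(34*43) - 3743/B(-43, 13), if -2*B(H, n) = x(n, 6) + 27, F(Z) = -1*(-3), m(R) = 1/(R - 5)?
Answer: 2705698/10965 ≈ 246.76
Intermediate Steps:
m(R) = 1/(-5 + R)
F(Z) = 3
x(N, S) = 3
B(H, n) = -15 (B(H, n) = -(3 + 27)/2 = -1/2*30 = -15)
-4058/(34*43) - 3743/B(-43, 13) = -4058/(34*43) - 3743/(-15) = -4058/1462 - 3743*(-1/15) = -4058*1/1462 + 3743/15 = -2029/731 + 3743/15 = 2705698/10965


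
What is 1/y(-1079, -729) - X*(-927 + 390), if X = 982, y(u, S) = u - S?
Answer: 184566899/350 ≈ 5.2733e+5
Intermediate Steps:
1/y(-1079, -729) - X*(-927 + 390) = 1/(-1079 - 1*(-729)) - 982*(-927 + 390) = 1/(-1079 + 729) - 982*(-537) = 1/(-350) - 1*(-527334) = -1/350 + 527334 = 184566899/350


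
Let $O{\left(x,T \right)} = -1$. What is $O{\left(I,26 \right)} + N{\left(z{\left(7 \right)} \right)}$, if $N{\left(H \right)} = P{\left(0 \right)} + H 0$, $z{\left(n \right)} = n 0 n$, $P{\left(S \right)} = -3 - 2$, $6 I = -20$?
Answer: $-6$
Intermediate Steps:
$I = - \frac{10}{3}$ ($I = \frac{1}{6} \left(-20\right) = - \frac{10}{3} \approx -3.3333$)
$P{\left(S \right)} = -5$ ($P{\left(S \right)} = -3 - 2 = -5$)
$z{\left(n \right)} = 0$ ($z{\left(n \right)} = 0 n = 0$)
$N{\left(H \right)} = -5$ ($N{\left(H \right)} = -5 + H 0 = -5 + 0 = -5$)
$O{\left(I,26 \right)} + N{\left(z{\left(7 \right)} \right)} = -1 - 5 = -6$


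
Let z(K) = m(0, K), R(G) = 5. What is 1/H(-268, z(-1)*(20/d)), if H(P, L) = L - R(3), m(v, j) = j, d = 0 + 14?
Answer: -7/45 ≈ -0.15556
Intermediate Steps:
d = 14
z(K) = K
H(P, L) = -5 + L (H(P, L) = L - 1*5 = L - 5 = -5 + L)
1/H(-268, z(-1)*(20/d)) = 1/(-5 - 20/14) = 1/(-5 - 1*10/7) = 1/(-5 - 10/7) = 1/(-45/7) = -7/45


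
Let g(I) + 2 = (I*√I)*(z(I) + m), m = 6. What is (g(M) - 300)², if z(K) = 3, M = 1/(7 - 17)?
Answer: 91203919/1000 + 1359*I*√10/25 ≈ 91204.0 + 171.9*I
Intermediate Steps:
M = -⅒ (M = 1/(-10) = -⅒ ≈ -0.10000)
g(I) = -2 + 9*I^(3/2) (g(I) = -2 + (I*√I)*(3 + 6) = -2 + I^(3/2)*9 = -2 + 9*I^(3/2))
(g(M) - 300)² = ((-2 + 9*(-⅒)^(3/2)) - 300)² = ((-2 + 9*(-I*√10/100)) - 300)² = ((-2 - 9*I*√10/100) - 300)² = (-302 - 9*I*√10/100)²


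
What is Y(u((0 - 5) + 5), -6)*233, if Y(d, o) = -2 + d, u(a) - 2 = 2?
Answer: 466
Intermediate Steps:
u(a) = 4 (u(a) = 2 + 2 = 4)
Y(u((0 - 5) + 5), -6)*233 = (-2 + 4)*233 = 2*233 = 466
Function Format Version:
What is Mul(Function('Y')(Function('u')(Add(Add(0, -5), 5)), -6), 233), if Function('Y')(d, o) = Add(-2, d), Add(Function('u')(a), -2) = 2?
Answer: 466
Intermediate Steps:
Function('u')(a) = 4 (Function('u')(a) = Add(2, 2) = 4)
Mul(Function('Y')(Function('u')(Add(Add(0, -5), 5)), -6), 233) = Mul(Add(-2, 4), 233) = Mul(2, 233) = 466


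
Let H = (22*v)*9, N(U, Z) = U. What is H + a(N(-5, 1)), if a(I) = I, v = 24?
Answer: 4747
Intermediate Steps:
H = 4752 (H = (22*24)*9 = 528*9 = 4752)
H + a(N(-5, 1)) = 4752 - 5 = 4747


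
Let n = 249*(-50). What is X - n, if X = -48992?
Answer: -36542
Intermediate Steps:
n = -12450
X - n = -48992 - 1*(-12450) = -48992 + 12450 = -36542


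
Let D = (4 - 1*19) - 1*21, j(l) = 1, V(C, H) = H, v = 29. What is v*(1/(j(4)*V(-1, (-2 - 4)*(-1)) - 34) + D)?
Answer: -29261/28 ≈ -1045.0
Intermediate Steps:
D = -36 (D = (4 - 19) - 21 = -15 - 21 = -36)
v*(1/(j(4)*V(-1, (-2 - 4)*(-1)) - 34) + D) = 29*(1/(1*((-2 - 4)*(-1)) - 34) - 36) = 29*(1/(1*(-6*(-1)) - 34) - 36) = 29*(1/(1*6 - 34) - 36) = 29*(1/(6 - 34) - 36) = 29*(1/(-28) - 36) = 29*(-1/28 - 36) = 29*(-1009/28) = -29261/28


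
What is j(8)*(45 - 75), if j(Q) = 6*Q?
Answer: -1440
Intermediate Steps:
j(8)*(45 - 75) = (6*8)*(45 - 75) = 48*(-30) = -1440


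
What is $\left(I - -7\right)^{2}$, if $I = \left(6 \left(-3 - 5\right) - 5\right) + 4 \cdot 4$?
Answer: $900$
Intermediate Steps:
$I = -37$ ($I = \left(6 \left(-8\right) - 5\right) + 16 = \left(-48 - 5\right) + 16 = -53 + 16 = -37$)
$\left(I - -7\right)^{2} = \left(-37 - -7\right)^{2} = \left(-37 + 7\right)^{2} = \left(-30\right)^{2} = 900$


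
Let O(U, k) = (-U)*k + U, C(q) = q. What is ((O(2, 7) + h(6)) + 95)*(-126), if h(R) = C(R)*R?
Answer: -14994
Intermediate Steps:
O(U, k) = U - U*k (O(U, k) = -U*k + U = U - U*k)
h(R) = R² (h(R) = R*R = R²)
((O(2, 7) + h(6)) + 95)*(-126) = ((2*(1 - 1*7) + 6²) + 95)*(-126) = ((2*(1 - 7) + 36) + 95)*(-126) = ((2*(-6) + 36) + 95)*(-126) = ((-12 + 36) + 95)*(-126) = (24 + 95)*(-126) = 119*(-126) = -14994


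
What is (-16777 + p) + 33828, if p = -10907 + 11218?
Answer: 17362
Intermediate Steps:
p = 311
(-16777 + p) + 33828 = (-16777 + 311) + 33828 = -16466 + 33828 = 17362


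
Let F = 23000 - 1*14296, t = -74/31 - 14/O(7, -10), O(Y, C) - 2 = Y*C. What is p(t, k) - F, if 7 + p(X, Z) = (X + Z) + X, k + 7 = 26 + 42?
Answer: -4560849/527 ≈ -8654.4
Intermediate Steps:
O(Y, C) = 2 + C*Y (O(Y, C) = 2 + Y*C = 2 + C*Y)
k = 61 (k = -7 + (26 + 42) = -7 + 68 = 61)
t = -2299/1054 (t = -74/31 - 14/(2 - 10*7) = -74*1/31 - 14/(2 - 70) = -74/31 - 14/(-68) = -74/31 - 14*(-1/68) = -74/31 + 7/34 = -2299/1054 ≈ -2.1812)
p(X, Z) = -7 + Z + 2*X (p(X, Z) = -7 + ((X + Z) + X) = -7 + (Z + 2*X) = -7 + Z + 2*X)
F = 8704 (F = 23000 - 14296 = 8704)
p(t, k) - F = (-7 + 61 + 2*(-2299/1054)) - 1*8704 = (-7 + 61 - 2299/527) - 8704 = 26159/527 - 8704 = -4560849/527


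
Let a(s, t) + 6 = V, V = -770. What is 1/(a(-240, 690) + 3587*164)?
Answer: 1/587492 ≈ 1.7022e-6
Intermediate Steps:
a(s, t) = -776 (a(s, t) = -6 - 770 = -776)
1/(a(-240, 690) + 3587*164) = 1/(-776 + 3587*164) = 1/(-776 + 588268) = 1/587492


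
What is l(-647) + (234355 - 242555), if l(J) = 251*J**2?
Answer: 105062659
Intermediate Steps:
l(-647) + (234355 - 242555) = 251*(-647)**2 + (234355 - 242555) = 251*418609 - 8200 = 105070859 - 8200 = 105062659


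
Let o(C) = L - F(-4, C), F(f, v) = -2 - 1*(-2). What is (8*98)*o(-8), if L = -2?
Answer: -1568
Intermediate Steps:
F(f, v) = 0 (F(f, v) = -2 + 2 = 0)
o(C) = -2 (o(C) = -2 - 1*0 = -2 + 0 = -2)
(8*98)*o(-8) = (8*98)*(-2) = 784*(-2) = -1568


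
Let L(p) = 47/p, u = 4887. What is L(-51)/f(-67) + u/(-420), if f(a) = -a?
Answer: -5572873/478380 ≈ -11.649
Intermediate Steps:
L(-51)/f(-67) + u/(-420) = (47/(-51))/((-1*(-67))) + 4887/(-420) = (47*(-1/51))/67 + 4887*(-1/420) = -47/51*1/67 - 1629/140 = -47/3417 - 1629/140 = -5572873/478380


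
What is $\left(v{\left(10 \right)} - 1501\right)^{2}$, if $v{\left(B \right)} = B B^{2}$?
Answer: $251001$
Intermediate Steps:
$v{\left(B \right)} = B^{3}$
$\left(v{\left(10 \right)} - 1501\right)^{2} = \left(10^{3} - 1501\right)^{2} = \left(1000 - 1501\right)^{2} = \left(-501\right)^{2} = 251001$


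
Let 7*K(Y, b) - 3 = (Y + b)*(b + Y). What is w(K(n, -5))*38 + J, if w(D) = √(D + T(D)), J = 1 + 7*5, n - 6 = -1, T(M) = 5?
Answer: 36 + 38*√266/7 ≈ 124.54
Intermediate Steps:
n = 5 (n = 6 - 1 = 5)
K(Y, b) = 3/7 + (Y + b)²/7 (K(Y, b) = 3/7 + ((Y + b)*(b + Y))/7 = 3/7 + ((Y + b)*(Y + b))/7 = 3/7 + (Y + b)²/7)
J = 36 (J = 1 + 35 = 36)
w(D) = √(5 + D) (w(D) = √(D + 5) = √(5 + D))
w(K(n, -5))*38 + J = √(5 + (3/7 + (5 - 5)²/7))*38 + 36 = √(5 + (3/7 + (⅐)*0²))*38 + 36 = √(5 + (3/7 + (⅐)*0))*38 + 36 = √(5 + (3/7 + 0))*38 + 36 = √(5 + 3/7)*38 + 36 = √(38/7)*38 + 36 = (√266/7)*38 + 36 = 38*√266/7 + 36 = 36 + 38*√266/7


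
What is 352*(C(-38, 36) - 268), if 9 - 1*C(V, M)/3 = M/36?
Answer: -85888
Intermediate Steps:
C(V, M) = 27 - M/12 (C(V, M) = 27 - 3*M/36 = 27 - M/12)
352*(C(-38, 36) - 268) = 352*((27 - 1/12*36) - 268) = 352*((27 - 3) - 268) = 352*(24 - 268) = 352*(-244) = -85888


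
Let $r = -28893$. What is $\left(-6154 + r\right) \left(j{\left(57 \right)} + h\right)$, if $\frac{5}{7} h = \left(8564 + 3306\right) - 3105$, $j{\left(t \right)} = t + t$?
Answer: $-434057095$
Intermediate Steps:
$j{\left(t \right)} = 2 t$
$h = 12271$ ($h = \frac{7 \left(\left(8564 + 3306\right) - 3105\right)}{5} = \frac{7 \left(11870 - 3105\right)}{5} = \frac{7}{5} \cdot 8765 = 12271$)
$\left(-6154 + r\right) \left(j{\left(57 \right)} + h\right) = \left(-6154 - 28893\right) \left(2 \cdot 57 + 12271\right) = - 35047 \left(114 + 12271\right) = \left(-35047\right) 12385 = -434057095$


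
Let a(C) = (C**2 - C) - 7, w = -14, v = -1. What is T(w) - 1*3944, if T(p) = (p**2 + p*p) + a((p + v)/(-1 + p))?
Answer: -3559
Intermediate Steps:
a(C) = -7 + C**2 - C
T(p) = -7 + 2*p**2 (T(p) = (p**2 + p*p) + (-7 + ((p - 1)/(-1 + p))**2 - (p - 1)/(-1 + p)) = (p**2 + p**2) + (-7 + ((-1 + p)/(-1 + p))**2 - (-1 + p)/(-1 + p)) = 2*p**2 + (-7 + 1**2 - 1*1) = 2*p**2 + (-7 + 1 - 1) = 2*p**2 - 7 = -7 + 2*p**2)
T(w) - 1*3944 = (-7 + 2*(-14)**2) - 1*3944 = (-7 + 2*196) - 3944 = (-7 + 392) - 3944 = 385 - 3944 = -3559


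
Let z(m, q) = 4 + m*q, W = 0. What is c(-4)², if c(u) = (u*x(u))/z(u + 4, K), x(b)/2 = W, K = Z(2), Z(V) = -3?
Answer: 0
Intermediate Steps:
K = -3
x(b) = 0 (x(b) = 2*0 = 0)
c(u) = 0 (c(u) = (u*0)/(4 + (u + 4)*(-3)) = 0/(4 + (4 + u)*(-3)) = 0/(4 + (-12 - 3*u)) = 0/(-8 - 3*u) = 0)
c(-4)² = 0² = 0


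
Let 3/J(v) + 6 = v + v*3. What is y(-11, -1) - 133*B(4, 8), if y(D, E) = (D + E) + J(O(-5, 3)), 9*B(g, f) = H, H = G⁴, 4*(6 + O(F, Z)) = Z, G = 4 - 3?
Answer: -242/9 ≈ -26.889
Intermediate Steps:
G = 1
O(F, Z) = -6 + Z/4
H = 1 (H = 1⁴ = 1)
J(v) = 3/(-6 + 4*v) (J(v) = 3/(-6 + (v + v*3)) = 3/(-6 + (v + 3*v)) = 3/(-6 + 4*v))
B(g, f) = ⅑ (B(g, f) = (⅑)*1 = ⅑)
y(D, E) = -⅑ + D + E (y(D, E) = (D + E) + 3/(2*(-3 + 2*(-6 + (¼)*3))) = (D + E) + 3/(2*(-3 + 2*(-6 + ¾))) = (D + E) + 3/(2*(-3 + 2*(-21/4))) = (D + E) + 3/(2*(-3 - 21/2)) = (D + E) + 3/(2*(-27/2)) = (D + E) + (3/2)*(-2/27) = (D + E) - ⅑ = -⅑ + D + E)
y(-11, -1) - 133*B(4, 8) = (-⅑ - 11 - 1) - 133*⅑ = -109/9 - 133/9 = -242/9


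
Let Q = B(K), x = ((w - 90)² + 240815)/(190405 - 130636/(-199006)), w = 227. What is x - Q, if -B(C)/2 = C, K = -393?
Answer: -1143513443322/1457379541 ≈ -784.64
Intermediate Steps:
B(C) = -2*C
x = 1986875904/1457379541 (x = ((227 - 90)² + 240815)/(190405 - 130636/(-199006)) = (137² + 240815)/(190405 - 130636*(-1/199006)) = (18769 + 240815)/(190405 + 65318/99503) = 259584/(18945934033/99503) = 259584*(99503/18945934033) = 1986875904/1457379541 ≈ 1.3633)
Q = 786 (Q = -2*(-393) = 786)
x - Q = 1986875904/1457379541 - 1*786 = 1986875904/1457379541 - 786 = -1143513443322/1457379541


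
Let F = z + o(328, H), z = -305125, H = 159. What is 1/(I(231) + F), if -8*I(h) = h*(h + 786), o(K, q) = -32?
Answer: -8/2676183 ≈ -2.9893e-6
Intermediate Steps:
I(h) = -h*(786 + h)/8 (I(h) = -h*(h + 786)/8 = -h*(786 + h)/8)
F = -305157 (F = -305125 - 32 = -305157)
1/(I(231) + F) = 1/(-⅛*231*(786 + 231) - 305157) = 1/(-⅛*231*1017 - 305157) = 1/(-234927/8 - 305157) = 1/(-2676183/8) = -8/2676183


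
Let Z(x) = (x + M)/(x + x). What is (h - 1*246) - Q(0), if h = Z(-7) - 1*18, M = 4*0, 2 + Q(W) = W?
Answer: -523/2 ≈ -261.50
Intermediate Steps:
Q(W) = -2 + W
M = 0
Z(x) = 1/2 (Z(x) = (x + 0)/(x + x) = x/((2*x)) = x*(1/(2*x)) = 1/2)
h = -35/2 (h = 1/2 - 1*18 = 1/2 - 18 = -35/2 ≈ -17.500)
(h - 1*246) - Q(0) = (-35/2 - 1*246) - (-2 + 0) = (-35/2 - 246) - 1*(-2) = -527/2 + 2 = -523/2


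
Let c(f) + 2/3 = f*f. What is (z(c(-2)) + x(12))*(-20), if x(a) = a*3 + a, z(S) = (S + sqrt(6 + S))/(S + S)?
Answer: -970 - 2*sqrt(21) ≈ -979.17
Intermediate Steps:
c(f) = -2/3 + f**2 (c(f) = -2/3 + f*f = -2/3 + f**2)
z(S) = (S + sqrt(6 + S))/(2*S) (z(S) = (S + sqrt(6 + S))/((2*S)) = (S + sqrt(6 + S))*(1/(2*S)) = (S + sqrt(6 + S))/(2*S))
x(a) = 4*a (x(a) = 3*a + a = 4*a)
(z(c(-2)) + x(12))*(-20) = (((-2/3 + (-2)**2) + sqrt(6 + (-2/3 + (-2)**2)))/(2*(-2/3 + (-2)**2)) + 4*12)*(-20) = (((-2/3 + 4) + sqrt(6 + (-2/3 + 4)))/(2*(-2/3 + 4)) + 48)*(-20) = ((10/3 + sqrt(6 + 10/3))/(2*(10/3)) + 48)*(-20) = ((1/2)*(3/10)*(10/3 + sqrt(28/3)) + 48)*(-20) = ((1/2)*(3/10)*(10/3 + 2*sqrt(21)/3) + 48)*(-20) = ((1/2 + sqrt(21)/10) + 48)*(-20) = (97/2 + sqrt(21)/10)*(-20) = -970 - 2*sqrt(21)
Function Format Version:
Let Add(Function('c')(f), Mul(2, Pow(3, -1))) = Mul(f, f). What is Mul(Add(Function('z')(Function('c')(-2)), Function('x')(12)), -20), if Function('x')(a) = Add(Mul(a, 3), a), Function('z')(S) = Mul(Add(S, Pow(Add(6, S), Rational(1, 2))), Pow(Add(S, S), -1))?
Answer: Add(-970, Mul(-2, Pow(21, Rational(1, 2)))) ≈ -979.17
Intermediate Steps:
Function('c')(f) = Add(Rational(-2, 3), Pow(f, 2)) (Function('c')(f) = Add(Rational(-2, 3), Mul(f, f)) = Add(Rational(-2, 3), Pow(f, 2)))
Function('z')(S) = Mul(Rational(1, 2), Pow(S, -1), Add(S, Pow(Add(6, S), Rational(1, 2)))) (Function('z')(S) = Mul(Add(S, Pow(Add(6, S), Rational(1, 2))), Pow(Mul(2, S), -1)) = Mul(Add(S, Pow(Add(6, S), Rational(1, 2))), Mul(Rational(1, 2), Pow(S, -1))) = Mul(Rational(1, 2), Pow(S, -1), Add(S, Pow(Add(6, S), Rational(1, 2)))))
Function('x')(a) = Mul(4, a) (Function('x')(a) = Add(Mul(3, a), a) = Mul(4, a))
Mul(Add(Function('z')(Function('c')(-2)), Function('x')(12)), -20) = Mul(Add(Mul(Rational(1, 2), Pow(Add(Rational(-2, 3), Pow(-2, 2)), -1), Add(Add(Rational(-2, 3), Pow(-2, 2)), Pow(Add(6, Add(Rational(-2, 3), Pow(-2, 2))), Rational(1, 2)))), Mul(4, 12)), -20) = Mul(Add(Mul(Rational(1, 2), Pow(Add(Rational(-2, 3), 4), -1), Add(Add(Rational(-2, 3), 4), Pow(Add(6, Add(Rational(-2, 3), 4)), Rational(1, 2)))), 48), -20) = Mul(Add(Mul(Rational(1, 2), Pow(Rational(10, 3), -1), Add(Rational(10, 3), Pow(Add(6, Rational(10, 3)), Rational(1, 2)))), 48), -20) = Mul(Add(Mul(Rational(1, 2), Rational(3, 10), Add(Rational(10, 3), Pow(Rational(28, 3), Rational(1, 2)))), 48), -20) = Mul(Add(Mul(Rational(1, 2), Rational(3, 10), Add(Rational(10, 3), Mul(Rational(2, 3), Pow(21, Rational(1, 2))))), 48), -20) = Mul(Add(Add(Rational(1, 2), Mul(Rational(1, 10), Pow(21, Rational(1, 2)))), 48), -20) = Mul(Add(Rational(97, 2), Mul(Rational(1, 10), Pow(21, Rational(1, 2)))), -20) = Add(-970, Mul(-2, Pow(21, Rational(1, 2))))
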